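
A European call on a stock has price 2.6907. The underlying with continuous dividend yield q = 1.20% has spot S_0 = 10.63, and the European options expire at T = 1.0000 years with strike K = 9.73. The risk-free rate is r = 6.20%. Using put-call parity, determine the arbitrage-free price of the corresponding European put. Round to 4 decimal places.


Answer: Put price = 1.3326

Derivation:
Put-call parity: C - P = S_0 * exp(-qT) - K * exp(-rT).
S_0 * exp(-qT) = 10.6300 * 0.98807171 = 10.50320231
K * exp(-rT) = 9.7300 * 0.93988289 = 9.14506049
P = C - S*exp(-qT) + K*exp(-rT)
P = 2.6907 - 10.50320231 + 9.14506049 = 1.3326


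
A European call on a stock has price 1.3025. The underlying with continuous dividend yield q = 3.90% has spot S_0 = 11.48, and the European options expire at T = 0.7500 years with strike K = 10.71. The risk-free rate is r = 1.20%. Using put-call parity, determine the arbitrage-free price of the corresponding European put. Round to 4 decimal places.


Answer: Put price = 0.7675

Derivation:
Put-call parity: C - P = S_0 * exp(-qT) - K * exp(-rT).
S_0 * exp(-qT) = 11.4800 * 0.97117364 = 11.14907340
K * exp(-rT) = 10.7100 * 0.99104038 = 10.61404246
P = C - S*exp(-qT) + K*exp(-rT)
P = 1.3025 - 11.14907340 + 10.61404246 = 0.7675


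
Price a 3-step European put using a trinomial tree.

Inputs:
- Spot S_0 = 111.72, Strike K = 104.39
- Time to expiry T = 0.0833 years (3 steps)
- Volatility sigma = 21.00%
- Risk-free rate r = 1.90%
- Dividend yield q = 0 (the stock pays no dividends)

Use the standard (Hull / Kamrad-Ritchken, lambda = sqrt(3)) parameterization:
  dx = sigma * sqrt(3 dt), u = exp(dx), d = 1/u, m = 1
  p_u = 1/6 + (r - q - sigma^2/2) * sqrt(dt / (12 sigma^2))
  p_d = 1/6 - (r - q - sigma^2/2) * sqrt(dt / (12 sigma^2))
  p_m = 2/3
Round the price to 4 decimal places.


Answer: Price = V(0,0) = 0.3560

Derivation:
dt = T/N = 0.027767; dx = sigma*sqrt(3*dt) = 0.060610
u = exp(dx) = 1.062484; d = 1/u = 0.941191
p_u = 0.165968, p_m = 0.666667, p_d = 0.167365
Discount per step: exp(-r*dt) = 0.999473
Stock lattice S(k, j) with j the centered position index:
  k=0: S(0,+0) = 111.7200
  k=1: S(1,-1) = 105.1498; S(1,+0) = 111.7200; S(1,+1) = 118.7007
  k=2: S(2,-2) = 98.9660; S(2,-1) = 105.1498; S(2,+0) = 111.7200; S(2,+1) = 118.7007; S(2,+2) = 126.1176
  k=3: S(3,-3) = 93.1459; S(3,-2) = 98.9660; S(3,-1) = 105.1498; S(3,+0) = 111.7200; S(3,+1) = 118.7007; S(3,+2) = 126.1176; S(3,+3) = 133.9980
Terminal payoffs V(N, j) = max(K - S_T, 0):
  V(3,-3) = 11.244128; V(3,-2) = 5.423992; V(3,-1) = 0.000000; V(3,+0) = 0.000000; V(3,+1) = 0.000000; V(3,+2) = 0.000000; V(3,+3) = 0.000000
Backward induction: V(k, j) = exp(-r*dt) * [p_u * V(k+1, j+1) + p_m * V(k+1, j) + p_d * V(k+1, j-1)]
  V(2,-2) = exp(-r*dt) * [p_u*0.000000 + p_m*5.423992 + p_d*11.244128] = 5.494972
  V(2,-1) = exp(-r*dt) * [p_u*0.000000 + p_m*0.000000 + p_d*5.423992] = 0.907309
  V(2,+0) = exp(-r*dt) * [p_u*0.000000 + p_m*0.000000 + p_d*0.000000] = 0.000000
  V(2,+1) = exp(-r*dt) * [p_u*0.000000 + p_m*0.000000 + p_d*0.000000] = 0.000000
  V(2,+2) = exp(-r*dt) * [p_u*0.000000 + p_m*0.000000 + p_d*0.000000] = 0.000000
  V(1,-1) = exp(-r*dt) * [p_u*0.000000 + p_m*0.907309 + p_d*5.494972] = 1.523736
  V(1,+0) = exp(-r*dt) * [p_u*0.000000 + p_m*0.000000 + p_d*0.907309] = 0.151772
  V(1,+1) = exp(-r*dt) * [p_u*0.000000 + p_m*0.000000 + p_d*0.000000] = 0.000000
  V(0,+0) = exp(-r*dt) * [p_u*0.000000 + p_m*0.151772 + p_d*1.523736] = 0.356014


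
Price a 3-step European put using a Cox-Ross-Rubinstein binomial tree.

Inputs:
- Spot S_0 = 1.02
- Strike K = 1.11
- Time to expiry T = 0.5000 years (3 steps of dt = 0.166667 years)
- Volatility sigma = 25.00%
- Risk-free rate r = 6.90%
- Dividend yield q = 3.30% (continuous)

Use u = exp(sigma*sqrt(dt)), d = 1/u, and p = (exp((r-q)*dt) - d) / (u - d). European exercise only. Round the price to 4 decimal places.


Answer: Price = V(0,0) = 0.1103

Derivation:
dt = T/N = 0.166667
u = exp(sigma*sqrt(dt)) = 1.107452; d = 1/u = 0.902974
p = (exp((r-q)*dt) - d) / (u - d) = 0.503938
Discount per step: exp(-r*dt) = 0.988566
Stock lattice S(k, i) with i counting down-moves:
  k=0: S(0,0) = 1.0200
  k=1: S(1,0) = 1.1296; S(1,1) = 0.9210
  k=2: S(2,0) = 1.2510; S(2,1) = 1.0200; S(2,2) = 0.8317
  k=3: S(3,0) = 1.3854; S(3,1) = 1.1296; S(3,2) = 0.9210; S(3,3) = 0.7510
Terminal payoffs V(N, i) = max(K - S_T, 0):
  V(3,0) = 0.000000; V(3,1) = 0.000000; V(3,2) = 0.188967; V(3,3) = 0.359026
Backward induction: V(k, i) = exp(-r*dt) * [p * V(k+1, i) + (1-p) * V(k+1, i+1)].
  V(2,0) = exp(-r*dt) * [p*0.000000 + (1-p)*0.000000] = 0.000000
  V(2,1) = exp(-r*dt) * [p*0.000000 + (1-p)*0.188967] = 0.092668
  V(2,2) = exp(-r*dt) * [p*0.188967 + (1-p)*0.359026] = 0.270201
  V(1,0) = exp(-r*dt) * [p*0.000000 + (1-p)*0.092668] = 0.045443
  V(1,1) = exp(-r*dt) * [p*0.092668 + (1-p)*0.270201] = 0.178669
  V(0,0) = exp(-r*dt) * [p*0.045443 + (1-p)*0.178669] = 0.110256


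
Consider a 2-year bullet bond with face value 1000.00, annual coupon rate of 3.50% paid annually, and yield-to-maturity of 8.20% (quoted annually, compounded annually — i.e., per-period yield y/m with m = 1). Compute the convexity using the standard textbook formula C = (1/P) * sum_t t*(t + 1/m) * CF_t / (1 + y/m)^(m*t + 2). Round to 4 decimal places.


Coupon per period c = face * coupon_rate / m = 35.000000
Periods per year m = 1; per-period yield y/m = 0.082000
Number of cashflows N = 2
Cashflows (t years, CF_t, discount factor 1/(1+y/m)^(m*t), PV):
  t = 1.0000: CF_t = 35.000000, DF = 0.924214, PV = 32.347505
  t = 2.0000: CF_t = 1035.000000, DF = 0.854172, PV = 884.068320
Price P = sum_t PV_t = 916.415825
Convexity numerator sum_t t*(t + 1/m) * CF_t / (1+y/m)^(m*t + 2):
  t = 1.0000: term = 55.260684
  t = 2.0000: term = 4530.879969
Convexity = (1/P) * sum = 4586.140653 / 916.415825 = 5.004432

Answer: Convexity = 5.0044


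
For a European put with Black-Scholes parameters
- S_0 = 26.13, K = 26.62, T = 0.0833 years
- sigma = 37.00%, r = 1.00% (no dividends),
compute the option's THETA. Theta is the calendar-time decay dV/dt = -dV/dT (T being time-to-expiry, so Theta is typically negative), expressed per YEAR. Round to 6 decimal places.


d1 = -0.1127823285; d2 = -0.2195707642
phi(d1) = 0.3964130880; exp(-qT) = 1.0000000000; exp(-rT) = 0.9991673468
Theta = -S*exp(-qT)*phi(d1)*sigma/(2*sqrt(T)) + r*K*exp(-rT)*N(-d2) - q*S*exp(-qT)*N(-d1)
N(-d1) = 0.5448984356; N(-d2) = 0.5868972687; sqrt(T) = 0.2886173938
Term 1 = -26.1300 * 1.0000000000 * 0.3964130880 * 0.3700 / (2 * 0.2886173938) = -6.6395190630
Term 2 = 0.0100 * 26.6200 * 0.9991673468 * 0.5868972687 = 0.1561019658
Term 3 = 0 (no dividend yield, q = 0)
Theta = -6.6395190630 + (0.1561019658) + (0.0000000000) = -6.483417

Answer: Theta = -6.483417


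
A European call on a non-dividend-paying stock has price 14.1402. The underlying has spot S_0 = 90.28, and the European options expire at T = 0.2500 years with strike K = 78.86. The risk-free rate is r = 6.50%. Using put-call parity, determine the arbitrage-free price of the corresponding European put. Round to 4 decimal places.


Put-call parity: C - P = S_0 * exp(-qT) - K * exp(-rT).
S_0 * exp(-qT) = 90.2800 * 1.00000000 = 90.28000000
K * exp(-rT) = 78.8600 * 0.98388132 = 77.58888081
P = C - S*exp(-qT) + K*exp(-rT)
P = 14.1402 - 90.28000000 + 77.58888081 = 1.4491

Answer: Put price = 1.4491


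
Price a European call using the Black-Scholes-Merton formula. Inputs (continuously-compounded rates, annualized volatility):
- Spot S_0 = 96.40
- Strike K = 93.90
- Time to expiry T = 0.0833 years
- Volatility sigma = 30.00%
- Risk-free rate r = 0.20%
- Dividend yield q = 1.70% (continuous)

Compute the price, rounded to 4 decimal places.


Answer: Price = 4.6088

Derivation:
d1 = (ln(S/K) + (r - q + 0.5*sigma^2) * T) / (sigma * sqrt(T)) = 0.33232942
d2 = d1 - sigma * sqrt(T) = 0.24574420
exp(-rT) = 0.99983341; exp(-qT) = 0.99858490
C = S_0 * exp(-qT) * N(d1) - K * exp(-rT) * N(d2)
N(d1) = 0.63017974; N(d2) = 0.59705987
C = 96.4000 * 0.99858490 * 0.63017974 - 93.9000 * 0.99983341 * 0.59705987 = 4.6088


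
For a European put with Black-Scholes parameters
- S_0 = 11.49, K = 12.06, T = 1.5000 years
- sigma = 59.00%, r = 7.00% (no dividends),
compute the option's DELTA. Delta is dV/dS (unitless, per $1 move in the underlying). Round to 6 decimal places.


d1 = 0.4396043893; d2 = -0.2829950848
phi(d1) = 0.3621978959; exp(-qT) = 1.0000000000; exp(-rT) = 0.9003245226
N(-d1) = 0.3301118305
Delta = -exp(-qT) * N(-d1) = -1.0000000000 * 0.3301118305 = -0.330112

Answer: Delta = -0.330112


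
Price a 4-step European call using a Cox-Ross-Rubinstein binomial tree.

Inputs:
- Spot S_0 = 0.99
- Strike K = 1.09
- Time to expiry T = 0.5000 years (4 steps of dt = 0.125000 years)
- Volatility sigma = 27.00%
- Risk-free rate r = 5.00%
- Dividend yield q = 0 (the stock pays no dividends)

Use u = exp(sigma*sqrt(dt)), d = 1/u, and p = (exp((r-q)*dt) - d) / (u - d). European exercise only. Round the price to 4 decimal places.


dt = T/N = 0.125000
u = exp(sigma*sqrt(dt)) = 1.100164; d = 1/u = 0.908955
p = (exp((r-q)*dt) - d) / (u - d) = 0.508942
Discount per step: exp(-r*dt) = 0.993769
Stock lattice S(k, i) with i counting down-moves:
  k=0: S(0,0) = 0.9900
  k=1: S(1,0) = 1.0892; S(1,1) = 0.8999
  k=2: S(2,0) = 1.1983; S(2,1) = 0.9900; S(2,2) = 0.8179
  k=3: S(3,0) = 1.3183; S(3,1) = 1.0892; S(3,2) = 0.8999; S(3,3) = 0.7435
  k=4: S(4,0) = 1.4503; S(4,1) = 1.1983; S(4,2) = 0.9900; S(4,3) = 0.8179; S(4,4) = 0.6758
Terminal payoffs V(N, i) = max(S_T - K, 0):
  V(4,0) = 0.360325; V(4,1) = 0.108258; V(4,2) = 0.000000; V(4,3) = 0.000000; V(4,4) = 0.000000
Backward induction: V(k, i) = exp(-r*dt) * [p * V(k+1, i) + (1-p) * V(k+1, i+1)].
  V(3,0) = exp(-r*dt) * [p*0.360325 + (1-p)*0.108258] = 0.235071
  V(3,1) = exp(-r*dt) * [p*0.108258 + (1-p)*0.000000] = 0.054754
  V(3,2) = exp(-r*dt) * [p*0.000000 + (1-p)*0.000000] = 0.000000
  V(3,3) = exp(-r*dt) * [p*0.000000 + (1-p)*0.000000] = 0.000000
  V(2,0) = exp(-r*dt) * [p*0.235071 + (1-p)*0.054754] = 0.145612
  V(2,1) = exp(-r*dt) * [p*0.054754 + (1-p)*0.000000] = 0.027693
  V(2,2) = exp(-r*dt) * [p*0.000000 + (1-p)*0.000000] = 0.000000
  V(1,0) = exp(-r*dt) * [p*0.145612 + (1-p)*0.027693] = 0.087160
  V(1,1) = exp(-r*dt) * [p*0.027693 + (1-p)*0.000000] = 0.014006
  V(0,0) = exp(-r*dt) * [p*0.087160 + (1-p)*0.014006] = 0.050918

Answer: Price = V(0,0) = 0.0509


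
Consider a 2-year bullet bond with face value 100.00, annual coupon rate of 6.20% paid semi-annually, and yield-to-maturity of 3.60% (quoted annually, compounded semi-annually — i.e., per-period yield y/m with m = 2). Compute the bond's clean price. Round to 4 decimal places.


Coupon per period c = face * coupon_rate / m = 3.100000
Periods per year m = 2; per-period yield y/m = 0.018000
Number of cashflows N = 4
Cashflows (t years, CF_t, discount factor 1/(1+y/m)^(m*t), PV):
  t = 0.5000: CF_t = 3.100000, DF = 0.982318, PV = 3.045187
  t = 1.0000: CF_t = 3.100000, DF = 0.964949, PV = 2.991342
  t = 1.5000: CF_t = 3.100000, DF = 0.947887, PV = 2.938450
  t = 2.0000: CF_t = 103.100000, DF = 0.931127, PV = 95.999187
Price P = sum_t PV_t = 104.974166

Answer: Price = 104.9742


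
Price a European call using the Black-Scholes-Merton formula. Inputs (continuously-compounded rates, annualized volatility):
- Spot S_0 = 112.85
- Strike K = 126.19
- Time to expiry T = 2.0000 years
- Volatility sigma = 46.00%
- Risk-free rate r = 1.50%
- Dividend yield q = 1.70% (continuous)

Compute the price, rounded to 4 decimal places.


Answer: Price = 23.2814

Derivation:
d1 = (ln(S/K) + (r - q + 0.5*sigma^2) * T) / (sigma * sqrt(T)) = 0.14737150
d2 = d1 - sigma * sqrt(T) = -0.50316674
exp(-rT) = 0.97044553; exp(-qT) = 0.96657150
C = S_0 * exp(-qT) * N(d1) - K * exp(-rT) * N(d2)
N(d1) = 0.55858060; N(d2) = 0.30742352
C = 112.8500 * 0.96657150 * 0.55858060 - 126.1900 * 0.97044553 * 0.30742352 = 23.2814


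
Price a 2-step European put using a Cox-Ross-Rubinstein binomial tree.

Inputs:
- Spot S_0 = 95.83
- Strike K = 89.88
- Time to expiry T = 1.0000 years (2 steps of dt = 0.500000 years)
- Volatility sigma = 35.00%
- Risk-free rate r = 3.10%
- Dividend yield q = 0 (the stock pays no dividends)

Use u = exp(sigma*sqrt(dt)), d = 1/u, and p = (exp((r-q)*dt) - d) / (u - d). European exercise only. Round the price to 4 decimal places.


dt = T/N = 0.500000
u = exp(sigma*sqrt(dt)) = 1.280803; d = 1/u = 0.780760
p = (exp((r-q)*dt) - d) / (u - d) = 0.469681
Discount per step: exp(-r*dt) = 0.984620
Stock lattice S(k, i) with i counting down-moves:
  k=0: S(0,0) = 95.8300
  k=1: S(1,0) = 122.7394; S(1,1) = 74.8202
  k=2: S(2,0) = 157.2050; S(2,1) = 95.8300; S(2,2) = 58.4167
Terminal payoffs V(N, i) = max(K - S_T, 0):
  V(2,0) = 0.000000; V(2,1) = 0.000000; V(2,2) = 31.463345
Backward induction: V(k, i) = exp(-r*dt) * [p * V(k+1, i) + (1-p) * V(k+1, i+1)].
  V(1,0) = exp(-r*dt) * [p*0.000000 + (1-p)*0.000000] = 0.000000
  V(1,1) = exp(-r*dt) * [p*0.000000 + (1-p)*31.463345] = 16.428982
  V(0,0) = exp(-r*dt) * [p*0.000000 + (1-p)*16.428982] = 8.578600

Answer: Price = V(0,0) = 8.5786


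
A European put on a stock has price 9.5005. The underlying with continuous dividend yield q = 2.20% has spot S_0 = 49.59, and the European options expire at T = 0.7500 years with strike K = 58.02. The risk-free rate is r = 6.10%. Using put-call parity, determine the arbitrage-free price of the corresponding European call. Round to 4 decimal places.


Answer: Call price = 2.8536

Derivation:
Put-call parity: C - P = S_0 * exp(-qT) - K * exp(-rT).
S_0 * exp(-qT) = 49.5900 * 0.98363538 = 48.77847846
K * exp(-rT) = 58.0200 * 0.95528075 = 55.42538926
C = P + S*exp(-qT) - K*exp(-rT)
C = 9.5005 + 48.77847846 - 55.42538926 = 2.8536


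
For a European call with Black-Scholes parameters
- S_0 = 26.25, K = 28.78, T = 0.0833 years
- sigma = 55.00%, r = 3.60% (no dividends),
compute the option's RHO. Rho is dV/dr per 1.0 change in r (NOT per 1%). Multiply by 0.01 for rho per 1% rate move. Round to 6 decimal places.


Answer: Rho = 0.623941

Derivation:
d1 = -0.4813972286; d2 = -0.6401367952
phi(d1) = 0.3552938167; exp(-qT) = 1.0000000000; exp(-rT) = 0.9970056919
N(d2) = 0.2610418347
Rho = K*T*exp(-rT)*N(d2) = 28.7800 * 0.0833 * 0.9970056919 * 0.2610418347 = 0.623941


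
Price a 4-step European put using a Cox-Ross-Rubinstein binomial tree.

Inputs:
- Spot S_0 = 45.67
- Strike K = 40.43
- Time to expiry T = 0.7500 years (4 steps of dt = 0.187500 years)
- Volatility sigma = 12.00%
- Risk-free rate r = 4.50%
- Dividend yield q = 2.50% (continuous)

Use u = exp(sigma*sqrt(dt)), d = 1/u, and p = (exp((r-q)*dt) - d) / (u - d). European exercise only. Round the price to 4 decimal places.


Answer: Price = V(0,0) = 0.1665

Derivation:
dt = T/N = 0.187500
u = exp(sigma*sqrt(dt)) = 1.053335; d = 1/u = 0.949365
p = (exp((r-q)*dt) - d) / (u - d) = 0.523148
Discount per step: exp(-r*dt) = 0.991598
Stock lattice S(k, i) with i counting down-moves:
  k=0: S(0,0) = 45.6700
  k=1: S(1,0) = 48.1058; S(1,1) = 43.3575
  k=2: S(2,0) = 50.6716; S(2,1) = 45.6700; S(2,2) = 41.1621
  k=3: S(3,0) = 53.3741; S(3,1) = 48.1058; S(3,2) = 43.3575; S(3,3) = 39.0779
  k=4: S(4,0) = 56.2209; S(4,1) = 50.6716; S(4,2) = 45.6700; S(4,3) = 41.1621; S(4,4) = 37.0992
Terminal payoffs V(N, i) = max(K - S_T, 0):
  V(4,0) = 0.000000; V(4,1) = 0.000000; V(4,2) = 0.000000; V(4,3) = 0.000000; V(4,4) = 3.330795
Backward induction: V(k, i) = exp(-r*dt) * [p * V(k+1, i) + (1-p) * V(k+1, i+1)].
  V(3,0) = exp(-r*dt) * [p*0.000000 + (1-p)*0.000000] = 0.000000
  V(3,1) = exp(-r*dt) * [p*0.000000 + (1-p)*0.000000] = 0.000000
  V(3,2) = exp(-r*dt) * [p*0.000000 + (1-p)*0.000000] = 0.000000
  V(3,3) = exp(-r*dt) * [p*0.000000 + (1-p)*3.330795] = 1.574950
  V(2,0) = exp(-r*dt) * [p*0.000000 + (1-p)*0.000000] = 0.000000
  V(2,1) = exp(-r*dt) * [p*0.000000 + (1-p)*0.000000] = 0.000000
  V(2,2) = exp(-r*dt) * [p*0.000000 + (1-p)*1.574950] = 0.744707
  V(1,0) = exp(-r*dt) * [p*0.000000 + (1-p)*0.000000] = 0.000000
  V(1,1) = exp(-r*dt) * [p*0.000000 + (1-p)*0.744707] = 0.352131
  V(0,0) = exp(-r*dt) * [p*0.000000 + (1-p)*0.352131] = 0.166504


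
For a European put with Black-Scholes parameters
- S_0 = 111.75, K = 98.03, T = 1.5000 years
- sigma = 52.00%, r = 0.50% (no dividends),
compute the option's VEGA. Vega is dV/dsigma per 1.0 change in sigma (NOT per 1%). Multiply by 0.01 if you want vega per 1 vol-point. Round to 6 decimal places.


d1 = 0.5358897552; d2 = -0.1009775780
phi(d1) = 0.3455812669; exp(-qT) = 1.0000000000; exp(-rT) = 0.9925280548
Vega = S * exp(-qT) * phi(d1) * sqrt(T) = 111.7500 * 1.0000000000 * 0.3455812669 * 1.2247448714 = 47.298063

Answer: Vega = 47.298063


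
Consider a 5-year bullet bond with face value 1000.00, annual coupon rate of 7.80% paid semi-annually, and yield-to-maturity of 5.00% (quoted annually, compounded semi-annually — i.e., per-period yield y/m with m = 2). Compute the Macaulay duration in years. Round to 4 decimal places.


Coupon per period c = face * coupon_rate / m = 39.000000
Periods per year m = 2; per-period yield y/m = 0.025000
Number of cashflows N = 10
Cashflows (t years, CF_t, discount factor 1/(1+y/m)^(m*t), PV):
  t = 0.5000: CF_t = 39.000000, DF = 0.975610, PV = 38.048780
  t = 1.0000: CF_t = 39.000000, DF = 0.951814, PV = 37.120761
  t = 1.5000: CF_t = 39.000000, DF = 0.928599, PV = 36.215377
  t = 2.0000: CF_t = 39.000000, DF = 0.905951, PV = 35.332075
  t = 2.5000: CF_t = 39.000000, DF = 0.883854, PV = 34.470317
  t = 3.0000: CF_t = 39.000000, DF = 0.862297, PV = 33.629578
  t = 3.5000: CF_t = 39.000000, DF = 0.841265, PV = 32.809344
  t = 4.0000: CF_t = 39.000000, DF = 0.820747, PV = 32.009116
  t = 4.5000: CF_t = 39.000000, DF = 0.800728, PV = 31.228406
  t = 5.0000: CF_t = 1039.000000, DF = 0.781198, PV = 811.665139
Price P = sum_t PV_t = 1122.528895
Macaulay numerator sum_t t * PV_t:
  t * PV_t at t = 0.5000: 19.024390
  t * PV_t at t = 1.0000: 37.120761
  t * PV_t at t = 1.5000: 54.323066
  t * PV_t at t = 2.0000: 70.664150
  t * PV_t at t = 2.5000: 86.175793
  t * PV_t at t = 3.0000: 100.888733
  t * PV_t at t = 3.5000: 114.832705
  t * PV_t at t = 4.0000: 128.036465
  t * PV_t at t = 4.5000: 140.527827
  t * PV_t at t = 5.0000: 4058.325697
Macaulay duration D = (sum_t t * PV_t) / P = 4809.919588 / 1122.528895 = 4.284896

Answer: Macaulay duration = 4.2849 years


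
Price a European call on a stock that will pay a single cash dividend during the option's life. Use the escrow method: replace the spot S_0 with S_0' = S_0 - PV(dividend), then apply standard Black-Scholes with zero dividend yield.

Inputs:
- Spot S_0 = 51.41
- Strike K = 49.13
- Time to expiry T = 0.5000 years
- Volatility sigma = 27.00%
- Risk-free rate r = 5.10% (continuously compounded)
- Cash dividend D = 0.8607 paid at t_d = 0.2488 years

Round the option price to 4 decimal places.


Answer: Price = 5.2266

Derivation:
PV(D) = D * exp(-r * t_d) = 0.8607 * 0.98739136 = 0.84984775
S_0' = S_0 - PV(D) = 51.4100 - 0.84984775 = 50.56015225
d1 = (ln(S_0'/K) + (r + sigma^2/2)*T) / (sigma*sqrt(T)) = 0.37931782
d2 = d1 - sigma*sqrt(T) = 0.18839899
exp(-rT) = 0.97482238
N(d1) = 0.64777407; N(d2) = 0.57471805
C = S_0' * N(d1) - K * exp(-rT) * N(d2) = 50.56015225 * 0.64777407 - 49.1300 * 0.97482238 * 0.57471805 = 5.2266


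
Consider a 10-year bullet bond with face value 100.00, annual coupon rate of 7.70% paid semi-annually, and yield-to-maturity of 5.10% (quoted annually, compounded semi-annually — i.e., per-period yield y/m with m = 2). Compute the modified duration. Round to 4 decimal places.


Answer: Modified duration = 7.2468

Derivation:
Coupon per period c = face * coupon_rate / m = 3.850000
Periods per year m = 2; per-period yield y/m = 0.025500
Number of cashflows N = 20
Cashflows (t years, CF_t, discount factor 1/(1+y/m)^(m*t), PV):
  t = 0.5000: CF_t = 3.850000, DF = 0.975134, PV = 3.754266
  t = 1.0000: CF_t = 3.850000, DF = 0.950886, PV = 3.660913
  t = 1.5000: CF_t = 3.850000, DF = 0.927242, PV = 3.569881
  t = 2.0000: CF_t = 3.850000, DF = 0.904185, PV = 3.481113
  t = 2.5000: CF_t = 3.850000, DF = 0.881702, PV = 3.394552
  t = 3.0000: CF_t = 3.850000, DF = 0.859777, PV = 3.310143
  t = 3.5000: CF_t = 3.850000, DF = 0.838398, PV = 3.227833
  t = 4.0000: CF_t = 3.850000, DF = 0.817551, PV = 3.147570
  t = 4.5000: CF_t = 3.850000, DF = 0.797222, PV = 3.069303
  t = 5.0000: CF_t = 3.850000, DF = 0.777398, PV = 2.992982
  t = 5.5000: CF_t = 3.850000, DF = 0.758067, PV = 2.918559
  t = 6.0000: CF_t = 3.850000, DF = 0.739217, PV = 2.845986
  t = 6.5000: CF_t = 3.850000, DF = 0.720836, PV = 2.775218
  t = 7.0000: CF_t = 3.850000, DF = 0.702912, PV = 2.706210
  t = 7.5000: CF_t = 3.850000, DF = 0.685433, PV = 2.638917
  t = 8.0000: CF_t = 3.850000, DF = 0.668389, PV = 2.573298
  t = 8.5000: CF_t = 3.850000, DF = 0.651769, PV = 2.509311
  t = 9.0000: CF_t = 3.850000, DF = 0.635562, PV = 2.446914
  t = 9.5000: CF_t = 3.850000, DF = 0.619758, PV = 2.386070
  t = 10.0000: CF_t = 103.850000, DF = 0.604347, PV = 62.761484
Price P = sum_t PV_t = 120.170521
First compute Macaulay numerator sum_t t * PV_t:
  t * PV_t at t = 0.5000: 1.877133
  t * PV_t at t = 1.0000: 3.660913
  t * PV_t at t = 1.5000: 5.354821
  t * PV_t at t = 2.0000: 6.962225
  t * PV_t at t = 2.5000: 8.486379
  t * PV_t at t = 3.0000: 9.930429
  t * PV_t at t = 3.5000: 11.297416
  t * PV_t at t = 4.0000: 12.590280
  t * PV_t at t = 4.5000: 13.811863
  t * PV_t at t = 5.0000: 14.964909
  t * PV_t at t = 5.5000: 16.052072
  t * PV_t at t = 6.0000: 17.075916
  t * PV_t at t = 6.5000: 18.038916
  t * PV_t at t = 7.0000: 18.943467
  t * PV_t at t = 7.5000: 19.791879
  t * PV_t at t = 8.0000: 20.586385
  t * PV_t at t = 8.5000: 21.329141
  t * PV_t at t = 9.0000: 22.022229
  t * PV_t at t = 9.5000: 22.667661
  t * PV_t at t = 10.0000: 627.614844
Macaulay duration D = 893.058878 / 120.170521 = 7.431597
Modified duration = D / (1 + y/m) = 7.431597 / (1 + 0.025500) = 7.246803


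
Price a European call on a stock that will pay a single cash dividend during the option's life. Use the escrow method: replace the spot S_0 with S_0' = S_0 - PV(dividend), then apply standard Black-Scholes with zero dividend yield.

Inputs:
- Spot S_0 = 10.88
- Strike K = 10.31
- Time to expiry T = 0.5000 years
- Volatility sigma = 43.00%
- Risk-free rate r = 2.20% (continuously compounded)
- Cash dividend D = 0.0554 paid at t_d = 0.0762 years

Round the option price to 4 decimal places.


PV(D) = D * exp(-r * t_d) = 0.0554 * 0.99832500 = 0.05530721
S_0' = S_0 - PV(D) = 10.8800 - 0.05530721 = 10.82469279
d1 = (ln(S_0'/K) + (r + sigma^2/2)*T) / (sigma*sqrt(T)) = 0.34842472
d2 = d1 - sigma*sqrt(T) = 0.04436880
exp(-rT) = 0.98906028
N(d1) = 0.63623938; N(d2) = 0.51769478
C = S_0' * N(d1) - K * exp(-rT) * N(d2) = 10.82469279 * 0.63623938 - 10.3100 * 0.98906028 * 0.51769478 = 1.6081

Answer: Price = 1.6081


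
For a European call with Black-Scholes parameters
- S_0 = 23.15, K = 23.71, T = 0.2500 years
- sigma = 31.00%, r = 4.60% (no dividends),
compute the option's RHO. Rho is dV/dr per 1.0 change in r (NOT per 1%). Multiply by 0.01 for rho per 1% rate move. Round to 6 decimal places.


d1 = -0.0025136745; d2 = -0.1575136745
phi(d1) = 0.3989410200; exp(-qT) = 1.0000000000; exp(-rT) = 0.9885658722
N(d2) = 0.4374200159
Rho = K*T*exp(-rT)*N(d2) = 23.7100 * 0.2500 * 0.9885658722 * 0.4374200159 = 2.563161

Answer: Rho = 2.563161


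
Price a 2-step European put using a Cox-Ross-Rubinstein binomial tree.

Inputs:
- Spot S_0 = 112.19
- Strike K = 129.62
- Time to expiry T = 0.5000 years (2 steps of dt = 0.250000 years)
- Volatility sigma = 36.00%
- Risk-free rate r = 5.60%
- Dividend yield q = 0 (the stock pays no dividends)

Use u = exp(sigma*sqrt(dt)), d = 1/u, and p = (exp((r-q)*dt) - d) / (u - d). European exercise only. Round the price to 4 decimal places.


Answer: Price = V(0,0) = 21.2533

Derivation:
dt = T/N = 0.250000
u = exp(sigma*sqrt(dt)) = 1.197217; d = 1/u = 0.835270
p = (exp((r-q)*dt) - d) / (u - d) = 0.494073
Discount per step: exp(-r*dt) = 0.986098
Stock lattice S(k, i) with i counting down-moves:
  k=0: S(0,0) = 112.1900
  k=1: S(1,0) = 134.3158; S(1,1) = 93.7090
  k=2: S(2,0) = 160.8052; S(2,1) = 112.1900; S(2,2) = 78.2723
Terminal payoffs V(N, i) = max(K - S_T, 0):
  V(2,0) = 0.000000; V(2,1) = 17.430000; V(2,2) = 51.347693
Backward induction: V(k, i) = exp(-r*dt) * [p * V(k+1, i) + (1-p) * V(k+1, i+1)].
  V(1,0) = exp(-r*dt) * [p*0.000000 + (1-p)*17.430000] = 8.695715
  V(1,1) = exp(-r*dt) * [p*17.430000 + (1-p)*51.347693] = 34.108999
  V(0,0) = exp(-r*dt) * [p*8.695715 + (1-p)*34.108999] = 21.253347


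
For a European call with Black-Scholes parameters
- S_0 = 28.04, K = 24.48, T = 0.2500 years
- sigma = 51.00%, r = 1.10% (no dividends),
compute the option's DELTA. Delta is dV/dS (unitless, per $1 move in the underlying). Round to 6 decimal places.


d1 = 0.6707376648; d2 = 0.4157376648
phi(d1) = 0.3185795595; exp(-qT) = 1.0000000000; exp(-rT) = 0.9972537778
N(d1) = 0.7488061680
Delta = exp(-qT) * N(d1) = 1.0000000000 * 0.7488061680 = 0.748806

Answer: Delta = 0.748806


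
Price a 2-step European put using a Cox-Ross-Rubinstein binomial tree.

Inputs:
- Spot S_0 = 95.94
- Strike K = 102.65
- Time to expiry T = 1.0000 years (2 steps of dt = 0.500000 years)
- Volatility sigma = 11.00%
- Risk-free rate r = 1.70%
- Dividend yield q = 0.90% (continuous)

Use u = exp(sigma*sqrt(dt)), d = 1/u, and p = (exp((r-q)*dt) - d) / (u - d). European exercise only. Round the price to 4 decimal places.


Answer: Price = V(0,0) = 8.2179

Derivation:
dt = T/N = 0.500000
u = exp(sigma*sqrt(dt)) = 1.080887; d = 1/u = 0.925166
p = (exp((r-q)*dt) - d) / (u - d) = 0.506303
Discount per step: exp(-r*dt) = 0.991536
Stock lattice S(k, i) with i counting down-moves:
  k=0: S(0,0) = 95.9400
  k=1: S(1,0) = 103.7003; S(1,1) = 88.7605
  k=2: S(2,0) = 112.0882; S(2,1) = 95.9400; S(2,2) = 82.1182
Terminal payoffs V(N, i) = max(K - S_T, 0):
  V(2,0) = 0.000000; V(2,1) = 6.710000; V(2,2) = 20.531814
Backward induction: V(k, i) = exp(-r*dt) * [p * V(k+1, i) + (1-p) * V(k+1, i+1)].
  V(1,0) = exp(-r*dt) * [p*0.000000 + (1-p)*6.710000] = 3.284669
  V(1,1) = exp(-r*dt) * [p*6.710000 + (1-p)*20.531814] = 13.419240
  V(0,0) = exp(-r*dt) * [p*3.284669 + (1-p)*13.419240] = 8.217928


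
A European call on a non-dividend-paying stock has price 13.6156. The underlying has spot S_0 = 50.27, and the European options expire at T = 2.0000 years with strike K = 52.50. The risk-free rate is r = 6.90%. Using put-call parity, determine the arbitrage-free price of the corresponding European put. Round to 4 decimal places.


Put-call parity: C - P = S_0 * exp(-qT) - K * exp(-rT).
S_0 * exp(-qT) = 50.2700 * 1.00000000 = 50.27000000
K * exp(-rT) = 52.5000 * 0.87109869 = 45.73268132
P = C - S*exp(-qT) + K*exp(-rT)
P = 13.6156 - 50.27000000 + 45.73268132 = 9.0783

Answer: Put price = 9.0783


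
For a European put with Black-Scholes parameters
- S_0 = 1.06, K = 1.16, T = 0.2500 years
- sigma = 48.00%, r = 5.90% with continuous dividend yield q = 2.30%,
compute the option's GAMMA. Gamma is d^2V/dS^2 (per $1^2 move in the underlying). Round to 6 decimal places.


Answer: Gamma = 1.522523

Derivation:
d1 = -0.2181295708; d2 = -0.4581295708
phi(d1) = 0.3895633478; exp(-qT) = 0.9942664996; exp(-rT) = 0.9853582484
Gamma = exp(-qT) * phi(d1) / (S * sigma * sqrt(T)) = 0.9942664996 * 0.3895633478 / (1.0600 * 0.4800 * 0.5000000000) = 1.522523


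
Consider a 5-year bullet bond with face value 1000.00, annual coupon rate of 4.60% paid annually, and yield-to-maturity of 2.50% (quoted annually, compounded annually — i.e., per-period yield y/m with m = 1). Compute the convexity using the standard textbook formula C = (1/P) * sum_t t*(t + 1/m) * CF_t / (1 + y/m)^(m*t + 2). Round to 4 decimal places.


Answer: Convexity = 25.5253

Derivation:
Coupon per period c = face * coupon_rate / m = 46.000000
Periods per year m = 1; per-period yield y/m = 0.025000
Number of cashflows N = 5
Cashflows (t years, CF_t, discount factor 1/(1+y/m)^(m*t), PV):
  t = 1.0000: CF_t = 46.000000, DF = 0.975610, PV = 44.878049
  t = 2.0000: CF_t = 46.000000, DF = 0.951814, PV = 43.783462
  t = 3.0000: CF_t = 46.000000, DF = 0.928599, PV = 42.715573
  t = 4.0000: CF_t = 46.000000, DF = 0.905951, PV = 41.673730
  t = 5.0000: CF_t = 1046.000000, DF = 0.883854, PV = 924.511585
Price P = sum_t PV_t = 1097.562398
Convexity numerator sum_t t*(t + 1/m) * CF_t / (1+y/m)^(m*t + 2):
  t = 1.0000: term = 85.431146
  t = 2.0000: term = 250.042378
  t = 3.0000: term = 487.887567
  t = 4.0000: term = 793.313117
  t = 5.0000: term = 26398.903077
Convexity = (1/P) * sum = 28015.577284 / 1097.562398 = 25.525271


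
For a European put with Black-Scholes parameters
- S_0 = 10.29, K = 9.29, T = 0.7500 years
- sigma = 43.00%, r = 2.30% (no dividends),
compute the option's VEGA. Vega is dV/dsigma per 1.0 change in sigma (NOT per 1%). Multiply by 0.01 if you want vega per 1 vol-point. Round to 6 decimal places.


d1 = 0.5070518239; d2 = 0.1346609002
phi(d1) = 0.3508174384; exp(-qT) = 1.0000000000; exp(-rT) = 0.9828979294
Vega = S * exp(-qT) * phi(d1) * sqrt(T) = 10.2900 * 1.0000000000 * 0.3508174384 * 0.8660254038 = 3.126275

Answer: Vega = 3.126275


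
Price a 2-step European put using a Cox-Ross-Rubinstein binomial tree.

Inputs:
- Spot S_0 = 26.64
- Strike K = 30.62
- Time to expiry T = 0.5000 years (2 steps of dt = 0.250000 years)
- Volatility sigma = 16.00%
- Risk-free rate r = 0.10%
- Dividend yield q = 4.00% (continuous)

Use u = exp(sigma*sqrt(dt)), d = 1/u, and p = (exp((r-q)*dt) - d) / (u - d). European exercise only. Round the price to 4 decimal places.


dt = T/N = 0.250000
u = exp(sigma*sqrt(dt)) = 1.083287; d = 1/u = 0.923116
p = (exp((r-q)*dt) - d) / (u - d) = 0.419434
Discount per step: exp(-r*dt) = 0.999750
Stock lattice S(k, i) with i counting down-moves:
  k=0: S(0,0) = 26.6400
  k=1: S(1,0) = 28.8588; S(1,1) = 24.5918
  k=2: S(2,0) = 31.2623; S(2,1) = 26.6400; S(2,2) = 22.7011
Terminal payoffs V(N, i) = max(K - S_T, 0):
  V(2,0) = 0.000000; V(2,1) = 3.980000; V(2,2) = 7.918889
Backward induction: V(k, i) = exp(-r*dt) * [p * V(k+1, i) + (1-p) * V(k+1, i+1)].
  V(1,0) = exp(-r*dt) * [p*0.000000 + (1-p)*3.980000] = 2.310075
  V(1,1) = exp(-r*dt) * [p*3.980000 + (1-p)*7.918889] = 6.265219
  V(0,0) = exp(-r*dt) * [p*2.310075 + (1-p)*6.265219] = 4.605146

Answer: Price = V(0,0) = 4.6051


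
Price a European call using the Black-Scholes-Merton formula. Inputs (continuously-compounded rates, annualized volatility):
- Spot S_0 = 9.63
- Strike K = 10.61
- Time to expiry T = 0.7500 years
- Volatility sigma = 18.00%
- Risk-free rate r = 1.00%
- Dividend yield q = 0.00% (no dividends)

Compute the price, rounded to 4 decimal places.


d1 = (ln(S/K) + (r - q + 0.5*sigma^2) * T) / (sigma * sqrt(T)) = -0.49564704
d2 = d1 - sigma * sqrt(T) = -0.65153161
exp(-rT) = 0.99252805; exp(-qT) = 1.00000000
C = S_0 * exp(-qT) * N(d1) - K * exp(-rT) * N(d2)
N(d1) = 0.31007173; N(d2) = 0.25735169
C = 9.6300 * 1.00000000 * 0.31007173 - 10.6100 * 0.99252805 * 0.25735169 = 0.2759

Answer: Price = 0.2759


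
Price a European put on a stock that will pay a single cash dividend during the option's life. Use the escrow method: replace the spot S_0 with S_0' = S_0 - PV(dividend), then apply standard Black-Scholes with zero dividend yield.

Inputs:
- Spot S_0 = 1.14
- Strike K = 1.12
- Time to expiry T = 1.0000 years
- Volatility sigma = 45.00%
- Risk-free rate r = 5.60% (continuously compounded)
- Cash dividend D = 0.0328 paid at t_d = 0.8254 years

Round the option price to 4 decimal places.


PV(D) = D * exp(-r * t_d) = 0.0328 * 0.95482958 = 0.03131841
S_0' = S_0 - PV(D) = 1.1400 - 0.03131841 = 1.10868159
d1 = (ln(S_0'/K) + (r + sigma^2/2)*T) / (sigma*sqrt(T)) = 0.32687304
d2 = d1 - sigma*sqrt(T) = -0.12312696
exp(-rT) = 0.94553914
N(-d1) = 0.37188196; N(-d2) = 0.54899672
P = K * exp(-rT) * N(-d2) - S_0' * N(-d1) = 1.1200 * 0.94553914 * 0.54899672 - 1.10868159 * 0.37188196 = 0.1691

Answer: Price = 0.1691


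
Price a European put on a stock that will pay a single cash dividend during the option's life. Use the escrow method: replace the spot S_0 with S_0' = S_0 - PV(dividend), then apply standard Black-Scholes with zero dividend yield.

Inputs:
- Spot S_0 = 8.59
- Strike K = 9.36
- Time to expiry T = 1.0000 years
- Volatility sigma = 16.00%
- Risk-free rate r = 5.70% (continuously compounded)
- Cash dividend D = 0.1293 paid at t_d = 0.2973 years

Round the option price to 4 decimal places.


Answer: Price = 0.7614

Derivation:
PV(D) = D * exp(-r * t_d) = 0.1293 * 0.98319668 = 0.12712733
S_0' = S_0 - PV(D) = 8.5900 - 0.12712733 = 8.46287267
d1 = (ln(S_0'/K) + (r + sigma^2/2)*T) / (sigma*sqrt(T)) = -0.19347885
d2 = d1 - sigma*sqrt(T) = -0.35347885
exp(-rT) = 0.94459407
N(-d1) = 0.57670801; N(-d2) = 0.63813526
P = K * exp(-rT) * N(-d2) - S_0' * N(-d1) = 9.3600 * 0.94459407 * 0.63813526 - 8.46287267 * 0.57670801 = 0.7614


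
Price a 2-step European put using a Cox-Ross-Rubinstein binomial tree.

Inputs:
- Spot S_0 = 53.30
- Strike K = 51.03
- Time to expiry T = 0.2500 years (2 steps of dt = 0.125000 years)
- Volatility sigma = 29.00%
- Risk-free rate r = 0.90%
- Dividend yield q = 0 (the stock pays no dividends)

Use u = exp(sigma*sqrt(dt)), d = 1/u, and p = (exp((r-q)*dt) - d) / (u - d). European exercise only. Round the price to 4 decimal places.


dt = T/N = 0.125000
u = exp(sigma*sqrt(dt)) = 1.107971; d = 1/u = 0.902551
p = (exp((r-q)*dt) - d) / (u - d) = 0.479869
Discount per step: exp(-r*dt) = 0.998876
Stock lattice S(k, i) with i counting down-moves:
  k=0: S(0,0) = 53.3000
  k=1: S(1,0) = 59.0549; S(1,1) = 48.1059
  k=2: S(2,0) = 65.4311; S(2,1) = 53.3000; S(2,2) = 43.4181
Terminal payoffs V(N, i) = max(K - S_T, 0):
  V(2,0) = 0.000000; V(2,1) = 0.000000; V(2,2) = 7.611945
Backward induction: V(k, i) = exp(-r*dt) * [p * V(k+1, i) + (1-p) * V(k+1, i+1)].
  V(1,0) = exp(-r*dt) * [p*0.000000 + (1-p)*0.000000] = 0.000000
  V(1,1) = exp(-r*dt) * [p*0.000000 + (1-p)*7.611945] = 3.954754
  V(0,0) = exp(-r*dt) * [p*0.000000 + (1-p)*3.954754] = 2.054675

Answer: Price = V(0,0) = 2.0547


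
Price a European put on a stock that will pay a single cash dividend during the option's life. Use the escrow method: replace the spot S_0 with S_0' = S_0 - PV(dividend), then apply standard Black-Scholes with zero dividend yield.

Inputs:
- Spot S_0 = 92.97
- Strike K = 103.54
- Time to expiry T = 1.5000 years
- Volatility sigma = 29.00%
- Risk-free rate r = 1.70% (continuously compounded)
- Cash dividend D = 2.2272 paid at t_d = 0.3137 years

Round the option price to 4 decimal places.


Answer: Price = 19.1923

Derivation:
PV(D) = D * exp(-r * t_d) = 2.2272 * 0.99468129 = 2.21535418
S_0' = S_0 - PV(D) = 92.9700 - 2.21535418 = 90.75464582
d1 = (ln(S_0'/K) + (r + sigma^2/2)*T) / (sigma*sqrt(T)) = -0.12169557
d2 = d1 - sigma*sqrt(T) = -0.47687158
exp(-rT) = 0.97482238
N(-d1) = 0.54842994; N(-d2) = 0.68327321
P = K * exp(-rT) * N(-d2) - S_0' * N(-d1) = 103.5400 * 0.97482238 * 0.68327321 - 90.75464582 * 0.54842994 = 19.1923


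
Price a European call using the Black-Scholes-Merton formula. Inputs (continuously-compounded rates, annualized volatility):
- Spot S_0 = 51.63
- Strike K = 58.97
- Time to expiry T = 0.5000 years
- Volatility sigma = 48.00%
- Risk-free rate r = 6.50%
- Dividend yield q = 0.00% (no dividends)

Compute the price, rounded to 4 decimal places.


Answer: Price = 4.9129

Derivation:
d1 = (ln(S/K) + (r - q + 0.5*sigma^2) * T) / (sigma * sqrt(T)) = -0.12617714
d2 = d1 - sigma * sqrt(T) = -0.46558839
exp(-rT) = 0.96802245; exp(-qT) = 1.00000000
C = S_0 * exp(-qT) * N(d1) - K * exp(-rT) * N(d2)
N(d1) = 0.44979585; N(d2) = 0.32075508
C = 51.6300 * 1.00000000 * 0.44979585 - 58.9700 * 0.96802245 * 0.32075508 = 4.9129


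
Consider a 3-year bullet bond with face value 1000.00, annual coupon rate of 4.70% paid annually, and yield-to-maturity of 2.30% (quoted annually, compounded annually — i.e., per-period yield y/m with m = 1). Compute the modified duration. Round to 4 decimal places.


Coupon per period c = face * coupon_rate / m = 47.000000
Periods per year m = 1; per-period yield y/m = 0.023000
Number of cashflows N = 3
Cashflows (t years, CF_t, discount factor 1/(1+y/m)^(m*t), PV):
  t = 1.0000: CF_t = 47.000000, DF = 0.977517, PV = 45.943304
  t = 2.0000: CF_t = 47.000000, DF = 0.955540, PV = 44.910366
  t = 3.0000: CF_t = 1047.000000, DF = 0.934056, PV = 977.957047
Price P = sum_t PV_t = 1068.810717
First compute Macaulay numerator sum_t t * PV_t:
  t * PV_t at t = 1.0000: 45.943304
  t * PV_t at t = 2.0000: 89.820731
  t * PV_t at t = 3.0000: 2933.871141
Macaulay duration D = 3069.635177 / 1068.810717 = 2.872010
Modified duration = D / (1 + y/m) = 2.872010 / (1 + 0.023000) = 2.807439

Answer: Modified duration = 2.8074


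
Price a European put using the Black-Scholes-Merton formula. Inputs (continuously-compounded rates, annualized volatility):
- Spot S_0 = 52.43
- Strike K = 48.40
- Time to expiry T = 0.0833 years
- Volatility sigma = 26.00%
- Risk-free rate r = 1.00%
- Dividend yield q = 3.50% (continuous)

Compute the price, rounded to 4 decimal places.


Answer: Price = 0.2921

Derivation:
d1 = (ln(S/K) + (r - q + 0.5*sigma^2) * T) / (sigma * sqrt(T)) = 1.07558117
d2 = d1 - sigma * sqrt(T) = 1.00054065
exp(-rT) = 0.99916735; exp(-qT) = 0.99708875
P = K * exp(-rT) * N(-d2) - S_0 * exp(-qT) * N(-d1)
N(-d1) = 0.14105731; N(-d2) = 0.15852447
P = 48.4000 * 0.99916735 * 0.15852447 - 52.4300 * 0.99708875 * 0.14105731 = 0.2921


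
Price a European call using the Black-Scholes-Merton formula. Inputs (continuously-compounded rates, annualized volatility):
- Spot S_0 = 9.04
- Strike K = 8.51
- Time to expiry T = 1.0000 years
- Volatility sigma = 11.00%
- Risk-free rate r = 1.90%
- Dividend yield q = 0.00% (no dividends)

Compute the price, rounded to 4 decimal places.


Answer: Price = 0.8216

Derivation:
d1 = (ln(S/K) + (r - q + 0.5*sigma^2) * T) / (sigma * sqrt(T)) = 0.77697483
d2 = d1 - sigma * sqrt(T) = 0.66697483
exp(-rT) = 0.98117936; exp(-qT) = 1.00000000
C = S_0 * exp(-qT) * N(d1) - K * exp(-rT) * N(d2)
N(d1) = 0.78141319; N(d2) = 0.74760590
C = 9.0400 * 1.00000000 * 0.78141319 - 8.5100 * 0.98117936 * 0.74760590 = 0.8216


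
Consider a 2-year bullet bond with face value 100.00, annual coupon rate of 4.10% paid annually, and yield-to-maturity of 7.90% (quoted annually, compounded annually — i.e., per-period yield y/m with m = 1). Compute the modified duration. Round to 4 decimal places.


Coupon per period c = face * coupon_rate / m = 4.100000
Periods per year m = 1; per-period yield y/m = 0.079000
Number of cashflows N = 2
Cashflows (t years, CF_t, discount factor 1/(1+y/m)^(m*t), PV):
  t = 1.0000: CF_t = 4.100000, DF = 0.926784, PV = 3.799815
  t = 2.0000: CF_t = 104.100000, DF = 0.858929, PV = 89.414477
Price P = sum_t PV_t = 93.214292
First compute Macaulay numerator sum_t t * PV_t:
  t * PV_t at t = 1.0000: 3.799815
  t * PV_t at t = 2.0000: 178.828954
Macaulay duration D = 182.628768 / 93.214292 = 1.959236
Modified duration = D / (1 + y/m) = 1.959236 / (1 + 0.079000) = 1.815788

Answer: Modified duration = 1.8158


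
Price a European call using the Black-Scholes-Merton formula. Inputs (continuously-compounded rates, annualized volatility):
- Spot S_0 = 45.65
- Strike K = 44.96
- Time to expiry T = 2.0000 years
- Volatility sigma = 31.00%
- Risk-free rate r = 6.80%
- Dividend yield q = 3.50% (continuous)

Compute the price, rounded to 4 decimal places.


d1 = (ln(S/K) + (r - q + 0.5*sigma^2) * T) / (sigma * sqrt(T)) = 0.40448880
d2 = d1 - sigma * sqrt(T) = -0.03391740
exp(-rT) = 0.87284263; exp(-qT) = 0.93239382
C = S_0 * exp(-qT) * N(d1) - K * exp(-rT) * N(d2)
N(d1) = 0.65707335; N(d2) = 0.48647151
C = 45.6500 * 0.93239382 * 0.65707335 - 44.9600 * 0.87284263 * 0.48647151 = 8.8769

Answer: Price = 8.8769


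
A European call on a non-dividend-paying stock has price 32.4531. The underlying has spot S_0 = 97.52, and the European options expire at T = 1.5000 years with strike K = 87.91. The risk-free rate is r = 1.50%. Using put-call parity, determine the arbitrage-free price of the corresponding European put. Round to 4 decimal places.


Put-call parity: C - P = S_0 * exp(-qT) - K * exp(-rT).
S_0 * exp(-qT) = 97.5200 * 1.00000000 = 97.52000000
K * exp(-rT) = 87.9100 * 0.97775124 = 85.95411126
P = C - S*exp(-qT) + K*exp(-rT)
P = 32.4531 - 97.52000000 + 85.95411126 = 20.8872

Answer: Put price = 20.8872
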